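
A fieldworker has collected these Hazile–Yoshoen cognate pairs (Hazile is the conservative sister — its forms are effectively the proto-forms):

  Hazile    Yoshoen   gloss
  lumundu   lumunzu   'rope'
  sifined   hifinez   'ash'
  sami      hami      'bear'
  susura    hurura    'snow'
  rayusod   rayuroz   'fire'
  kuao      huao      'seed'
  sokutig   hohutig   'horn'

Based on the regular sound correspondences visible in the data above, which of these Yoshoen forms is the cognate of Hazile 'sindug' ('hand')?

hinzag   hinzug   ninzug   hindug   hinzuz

sifined ~ hifinez — Hazile s corresponds to Yoshoen h word-initially before a front vowel.
lumundu ~ lumunzu — Hazile d corresponds to Yoshoen z after a consonant, before a back vowel.
Applying these to Hazile 'sindug':
  sindug → hindug   (s→h word-initially before a front vowel)
  hindug → hinzug   (d→z after a consonant, before a back vowel)
So the Yoshoen cognate is 'hinzug'.

hinzug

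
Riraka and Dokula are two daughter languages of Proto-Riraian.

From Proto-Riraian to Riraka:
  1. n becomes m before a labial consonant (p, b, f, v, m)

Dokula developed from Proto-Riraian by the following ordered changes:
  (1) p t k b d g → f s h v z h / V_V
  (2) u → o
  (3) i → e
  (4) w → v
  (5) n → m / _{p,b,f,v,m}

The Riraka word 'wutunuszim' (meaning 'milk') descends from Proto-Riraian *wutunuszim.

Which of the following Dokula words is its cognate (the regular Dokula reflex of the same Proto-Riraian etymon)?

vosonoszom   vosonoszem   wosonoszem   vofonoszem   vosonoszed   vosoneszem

Dokula: *wutunuszim > wusunuszim > wosonoszim > wosonoszem > vosonoszem  (by intervocalic lenition, vowel merger, vowel merger, unconditioned shift)

vosonoszem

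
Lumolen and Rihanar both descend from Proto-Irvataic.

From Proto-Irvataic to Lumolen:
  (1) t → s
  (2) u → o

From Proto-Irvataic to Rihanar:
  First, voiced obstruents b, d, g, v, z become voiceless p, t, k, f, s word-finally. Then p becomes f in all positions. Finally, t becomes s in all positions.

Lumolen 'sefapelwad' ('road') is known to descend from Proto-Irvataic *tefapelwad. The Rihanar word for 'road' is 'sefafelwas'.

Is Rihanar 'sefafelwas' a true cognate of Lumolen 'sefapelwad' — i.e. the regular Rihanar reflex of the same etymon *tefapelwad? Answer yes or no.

yes

Derive the expected Rihanar reflex of *tefapelwad:
Rihanar: start from *tefapelwad.
  rule 1 (final devoicing): tefapelwad → tefapelwat
  rule 2 (unconditioned shift): tefapelwat → tefafelwat
  rule 3 (unconditioned shift): tefafelwat → sefafelwas
  ⇒ Rihanar sefafelwas
Rihanar 'sefafelwas' matches the regular reflex exactly, so the pair is cognate.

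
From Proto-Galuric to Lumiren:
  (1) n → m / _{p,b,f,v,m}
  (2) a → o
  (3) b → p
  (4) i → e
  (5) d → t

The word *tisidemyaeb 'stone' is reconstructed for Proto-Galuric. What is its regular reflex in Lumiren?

tesetemyoep

Lumiren: *tisidemyaeb > tisidemyoeb > tisidemyoep > tesedemyoep > tesetemyoep  (by vowel merger, unconditioned shift, vowel merger, unconditioned shift)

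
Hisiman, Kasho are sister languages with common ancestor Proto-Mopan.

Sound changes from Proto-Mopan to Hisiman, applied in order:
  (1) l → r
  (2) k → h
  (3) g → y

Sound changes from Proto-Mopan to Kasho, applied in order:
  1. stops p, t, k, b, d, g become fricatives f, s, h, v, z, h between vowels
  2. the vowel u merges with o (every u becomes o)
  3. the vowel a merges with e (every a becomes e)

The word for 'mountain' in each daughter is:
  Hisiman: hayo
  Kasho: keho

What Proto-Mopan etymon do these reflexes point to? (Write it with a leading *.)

Position 3: Hisiman has y, Kasho has h. Taking the neighbouring segments as reconstructed: Hisiman y could go back to *g or *y; Kasho h could go back to *k or *g or *h — the one source consistent with every daughter is *g.
Position 2: Hisiman has a, Kasho has e. Hisiman preserves a here (none of its changes turn any other segment into a), so the proto-segment is *a.
This points to *kago. Verify forward in each daughter:
Hisiman: *kago
  kago (rule 1 does not apply)
  kago → hago   [unconditioned shift]
  hago → hayo   [unconditioned shift]
  giving Hisiman hayo.
Kasho: *kago
  kago → kaho   [intervocalic lenition]
  kaho (rule 2 does not apply)
  kaho → keho   [vowel merger]
  giving Kasho keho.
*kago is the unique common source.

*kago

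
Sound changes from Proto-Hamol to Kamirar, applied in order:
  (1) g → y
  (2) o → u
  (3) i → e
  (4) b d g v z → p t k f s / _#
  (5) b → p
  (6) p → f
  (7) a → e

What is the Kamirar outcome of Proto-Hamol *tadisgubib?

tedesyufef

Kamirar: *tadisgubib > tadisyubib > tadesyubeb > tadesyubep > tadesyupep > tadesyufef > tedesyufef  (by unconditioned shift, vowel merger, final devoicing, unconditioned shift, unconditioned shift, vowel merger)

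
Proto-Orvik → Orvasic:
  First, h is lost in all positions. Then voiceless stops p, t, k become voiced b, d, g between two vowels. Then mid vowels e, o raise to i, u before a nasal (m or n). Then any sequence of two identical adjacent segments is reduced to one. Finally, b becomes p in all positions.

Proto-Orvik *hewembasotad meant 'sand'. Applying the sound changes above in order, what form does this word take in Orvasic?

Orvasic: start from *hewembasotad.
  rule 1 (h-loss): hewembasotad → ewembasotad
  rule 2 (intervocalic voicing): ewembasotad → ewembasodad
  rule 3 (pre-nasal raising): ewembasodad → ewimbasodad
  rule 4: no change — ewimbasodad
  rule 5 (unconditioned shift): ewimbasodad → ewimpasodad
  ⇒ Orvasic ewimpasodad

ewimpasodad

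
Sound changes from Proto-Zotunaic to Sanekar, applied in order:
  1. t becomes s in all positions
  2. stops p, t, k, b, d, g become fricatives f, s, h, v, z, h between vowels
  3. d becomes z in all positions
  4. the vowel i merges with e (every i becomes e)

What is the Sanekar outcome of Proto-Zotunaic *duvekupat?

zuvehufas

Sanekar: *duvekupat > duvekupas > duvehufas > zuvehufas  (by unconditioned shift, intervocalic lenition, unconditioned shift)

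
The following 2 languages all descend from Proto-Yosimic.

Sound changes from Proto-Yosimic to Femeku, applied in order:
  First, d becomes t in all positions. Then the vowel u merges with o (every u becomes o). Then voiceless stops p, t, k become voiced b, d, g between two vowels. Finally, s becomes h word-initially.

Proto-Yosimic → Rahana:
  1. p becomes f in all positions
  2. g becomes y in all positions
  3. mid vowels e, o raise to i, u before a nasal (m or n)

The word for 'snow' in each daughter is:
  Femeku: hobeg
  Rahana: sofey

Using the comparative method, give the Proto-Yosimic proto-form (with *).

*sopeg

Position 5: Femeku has g, Rahana has y. Taking the neighbouring segments as reconstructed: Femeku g can only go back to *g; Rahana y could go back to *g or *y — the one source consistent with every daughter is *g.
Position 1: Femeku has h, Rahana has s. Rahana preserves s here (none of its changes turn any other segment into s), so the proto-segment is *s.
Position 3: Femeku has b, Rahana has f. Taking the neighbouring segments as reconstructed: Femeku b could go back to *p or *b; Rahana f could go back to *p or *f — the one source consistent with every daughter is *p.
The remaining positions agree across the daughters. Check the candidate against every language:
Femeku: *sopeg > sobeg > hobeg  (by intervocalic voicing, debuccalisation)
Rahana: start from *sopeg.
  rule 1 (unconditioned shift): sopeg → sofeg
  rule 2 (unconditioned shift): sofeg → sofey
  rule 3: no change — sofey
  ⇒ Rahana sofey
No other proto-form is consistent with every reflex, so the reconstruction is *sopeg.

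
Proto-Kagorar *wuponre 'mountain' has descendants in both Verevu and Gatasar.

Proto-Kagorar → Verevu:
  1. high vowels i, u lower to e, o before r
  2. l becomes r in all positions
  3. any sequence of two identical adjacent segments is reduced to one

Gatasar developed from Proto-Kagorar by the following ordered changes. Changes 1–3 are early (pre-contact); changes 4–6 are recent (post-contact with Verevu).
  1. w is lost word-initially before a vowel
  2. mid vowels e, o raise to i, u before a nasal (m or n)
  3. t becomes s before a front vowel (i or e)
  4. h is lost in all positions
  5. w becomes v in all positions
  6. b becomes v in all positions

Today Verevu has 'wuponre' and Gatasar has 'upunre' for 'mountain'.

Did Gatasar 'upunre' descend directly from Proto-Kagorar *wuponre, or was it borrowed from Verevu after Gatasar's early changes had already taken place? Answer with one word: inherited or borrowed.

inherited

If inherited, *wuponre would pass through all of Gatasar's changes:
Gatasar: *wuponre
  wuponre → uponre   [glide loss]
  uponre → upunre   [pre-nasal raising]
  upunre (rule 3 does not apply)
  upunre (rule 4 does not apply)
  upunre (rule 5 does not apply)
  upunre (rule 6 does not apply)
  giving Gatasar upunre.
If borrowed from Verevu 'wuponre' after the early changes, it would undergo only the recent ones:
  rule 4 (h-loss): no change (wuponre)
  rule 5 (unconditioned shift): wuponre → vuponre
  rule 6 (unconditioned shift): no change (vuponre)
  ⇒ as a loan: vuponre
Gatasar 'upunre' matches the inherited outcome exactly, so it is an inherited cognate, not a loan.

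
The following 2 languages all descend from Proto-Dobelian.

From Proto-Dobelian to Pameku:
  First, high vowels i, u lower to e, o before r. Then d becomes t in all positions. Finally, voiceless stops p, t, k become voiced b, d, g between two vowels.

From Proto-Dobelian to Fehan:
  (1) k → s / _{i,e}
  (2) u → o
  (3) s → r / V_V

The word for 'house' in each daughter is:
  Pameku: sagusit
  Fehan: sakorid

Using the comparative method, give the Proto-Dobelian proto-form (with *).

*sakusid

Position 3: Pameku has g, Fehan has k. Fehan preserves k here (none of its changes turn any other segment into k), so the proto-segment is *k.
Position 5: Pameku has s, Fehan has r. Pameku preserves s here (none of its changes turn any other segment into s), so the proto-segment is *s.
Continuing position by position gives *sakusid; check it forward:
Pameku: *sakusid > sakusit > sagusit  (by unconditioned shift, intervocalic voicing)
Fehan: start from *sakusid.
  rule 1: no change — sakusid
  rule 2 (vowel merger): sakusid → sakosid
  rule 3 (rhotacism): sakosid → sakorid
  ⇒ Fehan sakorid
Only *sakusid yields all of Pameku sagusit, Fehan sakorid.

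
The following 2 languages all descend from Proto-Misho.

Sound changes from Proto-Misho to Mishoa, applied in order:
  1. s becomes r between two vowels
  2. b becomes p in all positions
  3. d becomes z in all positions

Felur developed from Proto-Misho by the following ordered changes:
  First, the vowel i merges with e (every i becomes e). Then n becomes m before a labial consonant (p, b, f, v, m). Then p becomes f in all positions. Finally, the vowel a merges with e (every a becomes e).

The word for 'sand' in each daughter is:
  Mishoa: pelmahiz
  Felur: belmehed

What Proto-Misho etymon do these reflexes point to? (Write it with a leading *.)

*belmahid

Position 7: Mishoa has i, Felur has e. Mishoa preserves i here (none of its changes turn any other segment into i), so the proto-segment is *i.
Position 8: Mishoa has z, Felur has d. Felur preserves d here (none of its changes turn any other segment into d), so the proto-segment is *d.
Position 1: Mishoa has p, Felur has b. Felur preserves b here (none of its changes turn any other segment into b), so the proto-segment is *b.
Verify the candidate proto-form against each daughter:
Mishoa: *belmahid > pelmahid > pelmahiz  (by unconditioned shift, unconditioned shift)
Felur: *belmahid > belmahed > belmehed  (by vowel merger, vowel merger)
Only *belmahid yields all of Mishoa pelmahiz, Felur belmehed.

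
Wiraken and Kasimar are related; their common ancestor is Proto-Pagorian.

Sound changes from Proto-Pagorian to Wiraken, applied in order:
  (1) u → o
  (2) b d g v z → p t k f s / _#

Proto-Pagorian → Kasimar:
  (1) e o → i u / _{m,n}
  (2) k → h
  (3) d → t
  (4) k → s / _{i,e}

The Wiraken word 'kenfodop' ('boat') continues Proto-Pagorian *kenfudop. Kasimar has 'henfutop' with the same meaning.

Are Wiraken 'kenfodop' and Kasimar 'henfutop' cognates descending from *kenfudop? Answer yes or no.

Derive the expected Kasimar reflex of *kenfudop:
Kasimar: start from *kenfudop.
  rule 1 (pre-nasal raising): kenfudop → kinfudop
  rule 2 (unconditioned shift): kinfudop → hinfudop
  rule 3 (unconditioned shift): hinfudop → hinfutop
  rule 4: no change — hinfutop
  ⇒ Kasimar hinfutop
The regular Kasimar reflex would be 'hinfutop', but the attested form is 'henfutop'. The correspondence is irregular, so they are not cognates (the Kasimar form has a different source).

no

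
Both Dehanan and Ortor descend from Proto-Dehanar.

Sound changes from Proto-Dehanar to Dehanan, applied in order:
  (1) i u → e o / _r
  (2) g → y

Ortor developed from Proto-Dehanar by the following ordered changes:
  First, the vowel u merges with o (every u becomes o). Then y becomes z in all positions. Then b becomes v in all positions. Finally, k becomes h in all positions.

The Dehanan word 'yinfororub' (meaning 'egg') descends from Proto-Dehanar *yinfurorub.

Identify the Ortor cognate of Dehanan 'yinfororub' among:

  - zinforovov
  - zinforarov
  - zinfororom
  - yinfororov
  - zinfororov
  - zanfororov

Ortor: *yinfurorub
  yinfurorub → yinfororob   [vowel merger]
  yinfororob → zinfororob   [unconditioned shift]
  zinfororob → zinfororov   [unconditioned shift]
  zinfororov (rule 4 does not apply)
  giving Ortor zinfororov.
The other candidates each miss or misapply at least one Ortor change.

zinfororov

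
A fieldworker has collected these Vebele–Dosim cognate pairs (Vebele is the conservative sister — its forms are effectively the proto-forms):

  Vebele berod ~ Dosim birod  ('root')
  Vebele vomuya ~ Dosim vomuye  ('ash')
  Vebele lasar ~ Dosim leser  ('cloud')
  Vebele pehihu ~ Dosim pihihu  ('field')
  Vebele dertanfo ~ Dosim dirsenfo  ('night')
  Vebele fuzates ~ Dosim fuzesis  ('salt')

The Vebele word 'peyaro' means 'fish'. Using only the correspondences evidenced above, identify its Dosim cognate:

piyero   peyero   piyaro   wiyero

piyero

pehihu ~ pihihu, fuzates ~ fuzesis — Vebele e corresponds to Dosim i after a consonant, before a consonant other than r, m, n, p, b, f, v.
lasar ~ leser — Vebele a corresponds to Dosim e after a consonant, before r.
Applying these to Vebele 'peyaro':
  peyaro → piyaro   (e→i after a consonant, before a consonant other than r, m, n, p, b, f, v)
  piyaro → piyero   (a→e after a consonant, before r)
So the Dosim cognate is 'piyero'.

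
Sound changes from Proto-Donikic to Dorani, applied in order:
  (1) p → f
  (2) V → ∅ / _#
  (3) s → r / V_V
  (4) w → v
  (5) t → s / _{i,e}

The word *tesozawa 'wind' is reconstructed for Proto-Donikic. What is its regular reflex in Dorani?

Dorani: *tesozawa
  tesozawa (rule 1 does not apply)
  tesozawa → tesozaw   [apocope]
  tesozaw → terozaw   [rhotacism]
  terozaw → terozav   [unconditioned shift]
  terozav → serozav   [palatalisation]
  giving Dorani serozav.

serozav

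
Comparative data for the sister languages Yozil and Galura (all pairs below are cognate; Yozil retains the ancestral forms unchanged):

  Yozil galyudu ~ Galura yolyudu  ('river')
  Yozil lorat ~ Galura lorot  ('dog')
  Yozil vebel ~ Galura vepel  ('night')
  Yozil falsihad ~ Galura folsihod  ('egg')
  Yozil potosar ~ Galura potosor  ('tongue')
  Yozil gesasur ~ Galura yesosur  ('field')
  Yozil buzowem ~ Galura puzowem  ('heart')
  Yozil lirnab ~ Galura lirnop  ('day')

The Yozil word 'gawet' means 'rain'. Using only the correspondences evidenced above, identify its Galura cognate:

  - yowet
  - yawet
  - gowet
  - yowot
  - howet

galyudu ~ yolyudu — Yozil g corresponds to Galura y word-initially before a back vowel.
galyudu ~ yolyudu, lorat ~ lorot — Yozil a corresponds to Galura o after a consonant, before a consonant other than r, m, n, p, b, f, v.
Applying these to Yozil 'gawet':
  gawet → yawet   (g→y word-initially before a back vowel)
  yawet → yowet   (a→o after a consonant, before a consonant other than r, m, n, p, b, f, v)
So the Galura cognate is 'yowet'.

yowet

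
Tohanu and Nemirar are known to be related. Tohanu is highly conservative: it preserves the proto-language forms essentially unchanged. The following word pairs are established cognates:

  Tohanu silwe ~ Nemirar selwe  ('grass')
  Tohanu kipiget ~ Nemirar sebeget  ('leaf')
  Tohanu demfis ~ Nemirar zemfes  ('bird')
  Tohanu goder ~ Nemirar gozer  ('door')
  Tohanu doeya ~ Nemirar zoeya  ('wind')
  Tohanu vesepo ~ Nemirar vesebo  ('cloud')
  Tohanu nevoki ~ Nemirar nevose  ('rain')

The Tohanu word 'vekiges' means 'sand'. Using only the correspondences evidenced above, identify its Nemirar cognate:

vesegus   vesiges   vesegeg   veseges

veseges

nevoki ~ nevose — Tohanu k corresponds to Nemirar s between vowels (before a front vowel).
silwe ~ selwe, kipiget ~ sebeget — Tohanu i corresponds to Nemirar e after a consonant, before a consonant other than r, m, n, p, b, f, v.
Applying these to Tohanu 'vekiges':
  vekiges → vesiges   (k→s between vowels (before a front vowel))
  vesiges → veseges   (i→e after a consonant, before a consonant other than r, m, n, p, b, f, v)
So the Nemirar cognate is 'veseges'.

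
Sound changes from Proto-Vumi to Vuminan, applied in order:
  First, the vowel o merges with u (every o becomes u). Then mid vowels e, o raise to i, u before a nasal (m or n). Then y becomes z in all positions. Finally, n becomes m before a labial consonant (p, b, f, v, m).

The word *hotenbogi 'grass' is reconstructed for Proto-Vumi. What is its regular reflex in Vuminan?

Vuminan: *hotenbogi
  hotenbogi → hutenbugi   [vowel merger]
  hutenbugi → hutinbugi   [pre-nasal raising]
  hutinbugi (rule 3 does not apply)
  hutinbugi → hutimbugi   [nasal place assimilation]
  giving Vuminan hutimbugi.

hutimbugi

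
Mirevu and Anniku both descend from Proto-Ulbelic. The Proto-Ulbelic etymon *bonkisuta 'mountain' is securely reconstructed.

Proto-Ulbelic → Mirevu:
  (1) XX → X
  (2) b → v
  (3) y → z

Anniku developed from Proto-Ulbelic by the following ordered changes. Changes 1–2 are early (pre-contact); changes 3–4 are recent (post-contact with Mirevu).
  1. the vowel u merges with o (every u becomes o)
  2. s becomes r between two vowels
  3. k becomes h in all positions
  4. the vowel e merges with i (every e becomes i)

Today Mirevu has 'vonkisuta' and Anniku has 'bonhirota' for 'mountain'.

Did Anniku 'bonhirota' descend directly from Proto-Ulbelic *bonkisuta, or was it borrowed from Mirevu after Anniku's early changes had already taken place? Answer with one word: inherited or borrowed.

If inherited, *bonkisuta would pass through all of Anniku's changes:
Anniku: start from *bonkisuta.
  rule 1 (vowel merger): bonkisuta → bonkisota
  rule 2 (rhotacism): bonkisota → bonkirota
  rule 3 (unconditioned shift): bonkirota → bonhirota
  rule 4: no change — bonhirota
  ⇒ Anniku bonhirota
If borrowed from Mirevu 'vonkisuta' after the early changes, it would undergo only the recent ones:
  rule 3 (unconditioned shift): vonkisuta → vonhisuta
  rule 4 (vowel merger): no change (vonhisuta)
  ⇒ as a loan: vonhisuta
Anniku 'bonhirota' matches the inherited outcome exactly, so it is an inherited cognate, not a loan.

inherited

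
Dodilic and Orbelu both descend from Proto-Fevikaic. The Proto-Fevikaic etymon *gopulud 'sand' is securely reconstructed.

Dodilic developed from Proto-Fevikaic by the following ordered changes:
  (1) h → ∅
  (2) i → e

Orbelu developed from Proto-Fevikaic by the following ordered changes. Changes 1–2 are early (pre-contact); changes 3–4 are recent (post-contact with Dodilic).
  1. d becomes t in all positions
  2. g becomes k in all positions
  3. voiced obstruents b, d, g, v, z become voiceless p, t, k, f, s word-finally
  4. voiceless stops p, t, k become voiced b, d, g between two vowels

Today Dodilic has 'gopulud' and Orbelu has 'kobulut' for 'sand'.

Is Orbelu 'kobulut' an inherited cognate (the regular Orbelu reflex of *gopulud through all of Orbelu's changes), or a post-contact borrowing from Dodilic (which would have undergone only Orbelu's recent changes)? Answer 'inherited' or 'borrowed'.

If inherited, *gopulud would pass through all of Orbelu's changes:
Orbelu: *gopulud > gopulut > kopulut > kobulut  (by unconditioned shift, unconditioned shift, intervocalic voicing)
If borrowed from Dodilic 'gopulud' after the early changes, it would undergo only the recent ones:
  rule 3 (final devoicing): gopulud → gopulut
  rule 4 (intervocalic voicing): gopulut → gobulut
  ⇒ as a loan: gobulut
Orbelu 'kobulut' matches the inherited outcome exactly, so it is an inherited cognate, not a loan.

inherited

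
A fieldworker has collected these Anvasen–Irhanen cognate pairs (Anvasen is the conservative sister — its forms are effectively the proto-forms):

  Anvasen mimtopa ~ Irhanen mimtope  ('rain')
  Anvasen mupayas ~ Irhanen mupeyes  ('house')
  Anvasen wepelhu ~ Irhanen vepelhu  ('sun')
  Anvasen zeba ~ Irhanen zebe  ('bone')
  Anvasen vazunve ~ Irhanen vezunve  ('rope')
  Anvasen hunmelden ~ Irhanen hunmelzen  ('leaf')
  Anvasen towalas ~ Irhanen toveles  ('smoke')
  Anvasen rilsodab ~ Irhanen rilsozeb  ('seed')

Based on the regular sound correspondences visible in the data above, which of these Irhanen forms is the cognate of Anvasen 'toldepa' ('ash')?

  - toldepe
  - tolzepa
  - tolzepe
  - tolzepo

hunmelden ~ hunmelzen — Anvasen d corresponds to Irhanen z after a consonant, before a front vowel.
mimtopa ~ mimtope, zeba ~ zebe — Anvasen a corresponds to Irhanen e word-finally.
Applying these to Anvasen 'toldepa':
  toldepa → tolzepa   (d→z after a consonant, before a front vowel)
  tolzepa → tolzepe   (a→e word-finally)
So the Irhanen cognate is 'tolzepe'.

tolzepe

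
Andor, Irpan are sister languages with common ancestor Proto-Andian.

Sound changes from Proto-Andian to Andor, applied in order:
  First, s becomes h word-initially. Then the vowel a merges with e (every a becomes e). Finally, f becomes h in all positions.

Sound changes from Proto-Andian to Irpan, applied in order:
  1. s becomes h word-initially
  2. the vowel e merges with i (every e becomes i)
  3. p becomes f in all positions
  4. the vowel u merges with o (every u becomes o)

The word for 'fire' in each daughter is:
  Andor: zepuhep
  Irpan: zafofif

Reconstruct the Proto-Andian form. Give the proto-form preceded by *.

Position 7: Andor has p, Irpan has f. Andor preserves p here (none of its changes turn any other segment into p), so the proto-segment is *p.
Position 2: Andor has e, Irpan has a. Irpan preserves a here (none of its changes turn any other segment into a), so the proto-segment is *a.
Position 5: Andor has h, Irpan has f. Taking the neighbouring segments as reconstructed: Andor h could go back to *f or *h; Irpan f could go back to *p or *f — the one source consistent with every daughter is *f.
Continuing position by position gives *zapufep; check it forward:
Andor: *zapufep
  zapufep (rule 1 does not apply)
  zapufep → zepufep   [vowel merger]
  zepufep → zepuhep   [unconditioned shift]
  giving Andor zepuhep.
Irpan: *zapufep > zapufip > zafufif > zafofif  (by vowel merger, unconditioned shift, vowel merger)
Only *zapufep yields all of Andor zepuhep, Irpan zafofif.

*zapufep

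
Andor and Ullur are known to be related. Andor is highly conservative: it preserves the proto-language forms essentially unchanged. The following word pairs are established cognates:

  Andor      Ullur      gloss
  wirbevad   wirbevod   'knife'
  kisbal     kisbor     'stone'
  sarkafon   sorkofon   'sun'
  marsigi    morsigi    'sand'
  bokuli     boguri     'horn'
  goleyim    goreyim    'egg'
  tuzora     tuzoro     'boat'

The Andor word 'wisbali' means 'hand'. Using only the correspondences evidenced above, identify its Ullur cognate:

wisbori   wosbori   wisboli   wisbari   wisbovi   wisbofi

wirbevad ~ wirbevod, kisbal ~ kisbor — Andor a corresponds to Ullur o after a consonant, before a consonant other than r, m, n, p, b, f, v.
bokuli ~ boguri — Andor l corresponds to Ullur r between vowels (before a front vowel).
Applying these to Andor 'wisbali':
  wisbali → wisboli   (a→o after a consonant, before a consonant other than r, m, n, p, b, f, v)
  wisboli → wisbori   (l→r between vowels (before a front vowel))
So the Ullur cognate is 'wisbori'.

wisbori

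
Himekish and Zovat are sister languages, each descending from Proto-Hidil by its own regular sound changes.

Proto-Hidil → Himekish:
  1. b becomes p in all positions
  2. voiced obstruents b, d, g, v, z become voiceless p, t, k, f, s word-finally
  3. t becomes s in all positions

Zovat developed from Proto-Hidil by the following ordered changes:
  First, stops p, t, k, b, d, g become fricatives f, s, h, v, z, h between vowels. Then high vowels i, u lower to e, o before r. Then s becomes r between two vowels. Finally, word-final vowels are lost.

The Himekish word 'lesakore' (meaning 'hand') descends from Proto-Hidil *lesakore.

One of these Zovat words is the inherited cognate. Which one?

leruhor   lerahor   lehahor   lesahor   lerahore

Zovat: start from *lesakore.
  rule 1 (intervocalic lenition): lesakore → lesahore
  rule 2: no change — lesahore
  rule 3 (rhotacism): lesahore → lerahore
  rule 4 (apocope): lerahore → lerahor
  ⇒ Zovat lerahor
The other candidates each miss or misapply at least one Zovat change.

lerahor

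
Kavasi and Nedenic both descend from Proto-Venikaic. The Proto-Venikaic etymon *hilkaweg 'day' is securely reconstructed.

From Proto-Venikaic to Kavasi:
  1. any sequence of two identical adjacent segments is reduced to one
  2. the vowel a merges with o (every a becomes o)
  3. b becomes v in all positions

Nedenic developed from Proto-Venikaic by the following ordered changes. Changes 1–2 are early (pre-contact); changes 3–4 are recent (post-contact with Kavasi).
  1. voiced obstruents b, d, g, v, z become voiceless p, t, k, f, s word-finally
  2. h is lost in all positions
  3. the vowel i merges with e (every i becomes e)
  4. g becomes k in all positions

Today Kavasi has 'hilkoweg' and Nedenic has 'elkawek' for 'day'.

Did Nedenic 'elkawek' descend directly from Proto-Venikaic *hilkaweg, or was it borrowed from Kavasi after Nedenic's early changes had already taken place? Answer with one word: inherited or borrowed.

If inherited, *hilkaweg would pass through all of Nedenic's changes:
Nedenic: *hilkaweg > hilkawek > ilkawek > elkawek  (by final devoicing, h-loss, vowel merger)
If borrowed from Kavasi 'hilkoweg' after the early changes, it would undergo only the recent ones:
  rule 3 (vowel merger): hilkoweg → helkoweg
  rule 4 (unconditioned shift): helkoweg → helkowek
  ⇒ as a loan: helkowek
Nedenic 'elkawek' matches the inherited outcome exactly, so it is an inherited cognate, not a loan.

inherited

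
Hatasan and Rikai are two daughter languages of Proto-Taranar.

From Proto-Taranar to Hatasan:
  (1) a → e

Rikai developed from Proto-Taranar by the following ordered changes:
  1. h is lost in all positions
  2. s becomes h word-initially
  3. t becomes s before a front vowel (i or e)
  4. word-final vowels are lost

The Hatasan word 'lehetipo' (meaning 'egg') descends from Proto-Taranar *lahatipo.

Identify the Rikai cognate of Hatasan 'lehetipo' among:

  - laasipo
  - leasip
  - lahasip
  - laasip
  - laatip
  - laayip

laasip

Rikai: start from *lahatipo.
  rule 1 (h-loss): lahatipo → laatipo
  rule 2: no change — laatipo
  rule 3 (palatalisation): laatipo → laasipo
  rule 4 (apocope): laasipo → laasip
  ⇒ Rikai laasip
Only 'laasip' matches the regular Rikai development of *lahatipo.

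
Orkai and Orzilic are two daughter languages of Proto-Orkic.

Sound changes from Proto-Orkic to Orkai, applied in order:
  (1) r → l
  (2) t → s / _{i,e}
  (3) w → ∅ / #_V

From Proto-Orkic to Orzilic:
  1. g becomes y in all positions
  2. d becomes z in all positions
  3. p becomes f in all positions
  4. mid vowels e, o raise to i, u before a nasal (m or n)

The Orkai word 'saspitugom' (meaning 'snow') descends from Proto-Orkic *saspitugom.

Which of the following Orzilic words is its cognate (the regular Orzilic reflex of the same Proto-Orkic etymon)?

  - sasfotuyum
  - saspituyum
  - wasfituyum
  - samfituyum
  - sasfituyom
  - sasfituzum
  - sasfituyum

Orzilic: *saspitugom > saspituyom > sasfituyom > sasfituyum  (by unconditioned shift, unconditioned shift, pre-nasal raising)
Only 'sasfituyum' matches the regular Orzilic development of *saspitugom.

sasfituyum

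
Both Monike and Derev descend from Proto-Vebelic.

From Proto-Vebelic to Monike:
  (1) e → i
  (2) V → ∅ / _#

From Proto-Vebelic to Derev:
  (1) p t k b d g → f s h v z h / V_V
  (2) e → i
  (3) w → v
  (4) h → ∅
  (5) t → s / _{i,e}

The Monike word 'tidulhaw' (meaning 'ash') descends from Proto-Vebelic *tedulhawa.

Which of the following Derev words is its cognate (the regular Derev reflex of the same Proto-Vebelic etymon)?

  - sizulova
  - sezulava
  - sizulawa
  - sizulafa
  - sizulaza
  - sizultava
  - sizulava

Derev: *tedulhawa
  tedulhawa → tezulhawa   [intervocalic lenition]
  tezulhawa → tizulhawa   [vowel merger]
  tizulhawa → tizulhava   [unconditioned shift]
  tizulhava → tizulava   [h-loss]
  tizulava → sizulava   [palatalisation]
  giving Derev sizulava.
The other candidates each miss or misapply at least one Derev change.

sizulava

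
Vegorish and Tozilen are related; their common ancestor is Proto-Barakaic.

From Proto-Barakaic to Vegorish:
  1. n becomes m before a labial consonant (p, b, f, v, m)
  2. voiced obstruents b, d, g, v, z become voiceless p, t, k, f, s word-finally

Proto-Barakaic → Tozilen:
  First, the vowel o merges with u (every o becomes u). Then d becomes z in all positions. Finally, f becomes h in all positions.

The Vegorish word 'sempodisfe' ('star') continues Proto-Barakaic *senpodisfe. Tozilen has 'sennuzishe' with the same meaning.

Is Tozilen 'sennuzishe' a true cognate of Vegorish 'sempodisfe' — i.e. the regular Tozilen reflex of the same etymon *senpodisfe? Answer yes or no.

Derive the expected Tozilen reflex of *senpodisfe:
Tozilen: *senpodisfe > senpudisfe > senpuzisfe > senpuzishe  (by vowel merger, unconditioned shift, unconditioned shift)
The regular Tozilen reflex would be 'senpuzishe', but the attested form is 'sennuzishe'. The correspondence is irregular, so they are not cognates (the Tozilen form has a different source).

no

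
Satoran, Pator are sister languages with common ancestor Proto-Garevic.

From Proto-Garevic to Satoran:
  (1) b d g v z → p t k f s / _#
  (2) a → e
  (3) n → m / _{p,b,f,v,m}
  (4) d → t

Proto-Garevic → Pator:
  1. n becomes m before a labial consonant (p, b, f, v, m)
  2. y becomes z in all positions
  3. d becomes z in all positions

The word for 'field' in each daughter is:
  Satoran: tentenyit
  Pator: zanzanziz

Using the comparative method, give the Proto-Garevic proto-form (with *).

*dandanyid

Position 4: Satoran has t, Pator has z. Taking the neighbouring segments as reconstructed: Satoran t could go back to *t or *d; Pator z could go back to *d or *z or *y — the one source consistent with every daughter is *d.
Position 9: Satoran has t, Pator has z. Taking the neighbouring segments as reconstructed: Satoran t could go back to *t or *d; Pator z could go back to *d or *z or *y — the one source consistent with every daughter is *d.
Continuing position by position gives *dandanyid; check it forward:
Satoran: *dandanyid
  dandanyid → dandanyit   [final devoicing]
  dandanyit → dendenyit   [vowel merger]
  dendenyit (rule 3 does not apply)
  dendenyit → tentenyit   [unconditioned shift]
  giving Satoran tentenyit.
Pator: start from *dandanyid.
  rule 1: no change — dandanyid
  rule 2 (unconditioned shift): dandanyid → dandanzid
  rule 3 (unconditioned shift): dandanzid → zanzanziz
  ⇒ Pator zanzanziz
No other proto-form is consistent with every reflex, so the reconstruction is *dandanyid.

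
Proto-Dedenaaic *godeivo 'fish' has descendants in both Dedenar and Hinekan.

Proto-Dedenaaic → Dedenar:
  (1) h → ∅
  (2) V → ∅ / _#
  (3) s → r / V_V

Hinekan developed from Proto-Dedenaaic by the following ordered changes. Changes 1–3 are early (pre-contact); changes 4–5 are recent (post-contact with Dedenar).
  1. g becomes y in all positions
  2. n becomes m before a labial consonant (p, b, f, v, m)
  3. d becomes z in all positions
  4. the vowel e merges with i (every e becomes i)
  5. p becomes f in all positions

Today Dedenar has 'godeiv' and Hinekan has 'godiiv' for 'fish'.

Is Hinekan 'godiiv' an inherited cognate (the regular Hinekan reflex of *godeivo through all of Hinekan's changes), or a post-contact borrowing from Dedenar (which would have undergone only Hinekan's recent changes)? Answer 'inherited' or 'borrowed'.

borrowed

If inherited, *godeivo would pass through all of Hinekan's changes:
Hinekan: *godeivo
  godeivo → yodeivo   [unconditioned shift]
  yodeivo (rule 2 does not apply)
  yodeivo → yozeivo   [unconditioned shift]
  yozeivo → yoziivo   [vowel merger]
  yoziivo (rule 5 does not apply)
  giving Hinekan yoziivo.
If borrowed from Dedenar 'godeiv' after the early changes, it would undergo only the recent ones:
  rule 4 (vowel merger): godeiv → godiiv
  rule 5 (unconditioned shift): no change (godiiv)
  ⇒ as a loan: godiiv
Hinekan 'godiiv' matches the loan outcome 'godiiv', not the inherited 'yoziivo' — it skipped the early Hinekan changes, so it was borrowed from Dedenar.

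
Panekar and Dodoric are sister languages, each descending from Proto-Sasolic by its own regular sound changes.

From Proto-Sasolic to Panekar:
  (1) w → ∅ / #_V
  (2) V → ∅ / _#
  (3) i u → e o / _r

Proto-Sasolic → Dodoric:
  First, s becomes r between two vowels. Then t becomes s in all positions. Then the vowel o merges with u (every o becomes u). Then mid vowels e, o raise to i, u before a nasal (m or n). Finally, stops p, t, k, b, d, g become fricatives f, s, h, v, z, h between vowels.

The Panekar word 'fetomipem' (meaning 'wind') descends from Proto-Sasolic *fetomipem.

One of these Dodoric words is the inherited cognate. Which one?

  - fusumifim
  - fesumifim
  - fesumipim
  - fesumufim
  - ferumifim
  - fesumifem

Dodoric: start from *fetomipem.
  rule 1: no change — fetomipem
  rule 2 (unconditioned shift): fetomipem → fesomipem
  rule 3 (vowel merger): fesomipem → fesumipem
  rule 4 (pre-nasal raising): fesumipem → fesumipim
  rule 5 (intervocalic lenition): fesumipim → fesumifim
  ⇒ Dodoric fesumifim
The other candidates each miss or misapply at least one Dodoric change.

fesumifim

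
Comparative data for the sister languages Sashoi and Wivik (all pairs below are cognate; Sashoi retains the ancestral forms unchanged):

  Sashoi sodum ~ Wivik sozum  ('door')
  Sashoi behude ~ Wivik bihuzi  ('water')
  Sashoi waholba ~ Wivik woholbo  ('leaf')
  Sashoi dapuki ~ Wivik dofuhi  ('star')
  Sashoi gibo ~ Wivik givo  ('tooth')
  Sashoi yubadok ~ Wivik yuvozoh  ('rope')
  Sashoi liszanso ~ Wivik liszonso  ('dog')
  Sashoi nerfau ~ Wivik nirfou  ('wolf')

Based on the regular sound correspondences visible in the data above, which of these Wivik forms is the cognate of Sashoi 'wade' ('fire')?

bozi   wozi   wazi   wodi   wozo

waholba ~ woholbo, yubadok ~ yuvozoh — Sashoi a corresponds to Wivik o after a consonant, before a consonant other than r, m, n, p, b, f, v.
behude ~ bihuzi — Sashoi d corresponds to Wivik z between vowels (before a front vowel).
behude ~ bihuzi — Sashoi e corresponds to Wivik i word-finally.
Applying these to Sashoi 'wade':
  wade → wode   (a→o after a consonant, before a consonant other than r, m, n, p, b, f, v)
  wode → woze   (d→z between vowels (before a front vowel))
  woze → wozi   (e→i word-finally)
So the Wivik cognate is 'wozi'.

wozi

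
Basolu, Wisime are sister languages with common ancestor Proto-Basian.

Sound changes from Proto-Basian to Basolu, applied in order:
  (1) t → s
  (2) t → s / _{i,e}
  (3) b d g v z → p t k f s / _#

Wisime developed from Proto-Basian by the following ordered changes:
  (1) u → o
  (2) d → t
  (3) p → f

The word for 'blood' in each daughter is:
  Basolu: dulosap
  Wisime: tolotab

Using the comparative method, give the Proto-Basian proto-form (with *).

Position 7: Basolu has p, Wisime has b. Wisime preserves b here (none of its changes turn any other segment into b), so the proto-segment is *b.
Position 1: Basolu has d, Wisime has t. Basolu preserves d here (none of its changes turn any other segment into d), so the proto-segment is *d.
Position 5: Basolu has s, Wisime has t. Taking the neighbouring segments as reconstructed: Basolu s could go back to *t or *s; Wisime t could go back to *t or *d — the one source consistent with every daughter is *t.
This points to *dulotab. Verify forward in each daughter:
Basolu: start from *dulotab.
  rule 1 (unconditioned shift): dulotab → dulosab
  rule 2: no change — dulosab
  rule 3 (final devoicing): dulosab → dulosap
  ⇒ Basolu dulosap
Wisime: *dulotab > dolotab > tolotab  (by vowel merger, unconditioned shift)
No other proto-form is consistent with every reflex, so the reconstruction is *dulotab.

*dulotab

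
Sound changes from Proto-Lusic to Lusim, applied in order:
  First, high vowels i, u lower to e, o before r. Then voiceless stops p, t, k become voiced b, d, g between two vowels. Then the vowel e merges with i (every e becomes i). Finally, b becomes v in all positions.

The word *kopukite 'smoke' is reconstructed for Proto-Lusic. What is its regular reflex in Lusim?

Lusim: *kopukite
  kopukite (rule 1 does not apply)
  kopukite → kobugide   [intervocalic voicing]
  kobugide → kobugidi   [vowel merger]
  kobugidi → kovugidi   [unconditioned shift]
  giving Lusim kovugidi.

kovugidi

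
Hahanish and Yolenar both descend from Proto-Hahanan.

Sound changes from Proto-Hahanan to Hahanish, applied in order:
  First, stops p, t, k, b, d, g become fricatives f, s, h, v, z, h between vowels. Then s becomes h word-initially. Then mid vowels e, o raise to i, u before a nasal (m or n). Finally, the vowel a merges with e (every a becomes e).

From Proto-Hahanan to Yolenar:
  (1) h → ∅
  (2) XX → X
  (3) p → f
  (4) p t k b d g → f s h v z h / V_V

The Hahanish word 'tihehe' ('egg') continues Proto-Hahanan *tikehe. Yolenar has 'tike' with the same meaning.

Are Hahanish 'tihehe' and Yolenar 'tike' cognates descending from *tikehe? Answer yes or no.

Derive the expected Yolenar reflex of *tikehe:
Yolenar: start from *tikehe.
  rule 1 (h-loss): tikehe → tikee
  rule 2 (degemination): tikee → tike
  rule 3: no change — tike
  rule 4 (intervocalic lenition): tike → tihe
  ⇒ Yolenar tihe
The regular Yolenar reflex would be 'tihe', but the attested form is 'tike'. The correspondence is irregular, so they are not cognates (the Yolenar form has a different source).

no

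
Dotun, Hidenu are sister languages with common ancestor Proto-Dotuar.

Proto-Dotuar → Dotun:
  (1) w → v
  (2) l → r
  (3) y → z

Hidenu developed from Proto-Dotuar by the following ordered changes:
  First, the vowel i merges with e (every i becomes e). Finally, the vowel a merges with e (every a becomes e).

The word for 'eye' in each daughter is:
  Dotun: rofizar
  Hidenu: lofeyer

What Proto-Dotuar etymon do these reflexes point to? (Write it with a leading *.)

Position 6: Dotun has a, Hidenu has e. Dotun preserves a here (none of its changes turn any other segment into a), so the proto-segment is *a.
Position 1: Dotun has r, Hidenu has l. Hidenu preserves l here (none of its changes turn any other segment into l), so the proto-segment is *l.
Continuing position by position gives *lofiyar; check it forward:
Dotun: *lofiyar
  lofiyar (rule 1 does not apply)
  lofiyar → rofiyar   [unconditioned shift]
  rofiyar → rofizar   [unconditioned shift]
  giving Dotun rofizar.
Hidenu: *lofiyar
  lofiyar → lofeyar   [vowel merger]
  lofeyar → lofeyer   [vowel merger]
  giving Hidenu lofeyer.
Only *lofiyar yields all of Dotun rofizar, Hidenu lofeyer.

*lofiyar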